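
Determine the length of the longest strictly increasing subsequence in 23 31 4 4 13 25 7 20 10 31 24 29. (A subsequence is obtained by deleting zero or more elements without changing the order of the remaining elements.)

5

Scanning left to right, the best length ending at each element is: 23→1, 31→2, 4→1, 4→1, 13→2, 25→3, 7→2, 20→3, 10→3, 31→4, 24→4, 29→5.
So the longest increasing subsequence has length 5, e.g. 4, 13, 20, 24, 29.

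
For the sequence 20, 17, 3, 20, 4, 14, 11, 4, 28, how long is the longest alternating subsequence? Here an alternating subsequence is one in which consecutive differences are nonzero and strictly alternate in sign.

7

A longest alternating subsequence is 20, 17, 20, 4, 14, 11, 28 (positions 1,2,4,5,6,7,9); its 6 consecutive differences strictly alternate in sign, and length 7 is optimal.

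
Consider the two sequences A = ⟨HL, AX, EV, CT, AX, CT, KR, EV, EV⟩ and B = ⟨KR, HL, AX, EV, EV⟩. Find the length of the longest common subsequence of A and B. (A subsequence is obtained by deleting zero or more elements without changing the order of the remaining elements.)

Backtracking the LCS table gives one alignment: HL (A1,B2) → AX (A5,B3) → EV (A8,B4) → EV (A9,B5).
So the longest common subsequence has length 4.

4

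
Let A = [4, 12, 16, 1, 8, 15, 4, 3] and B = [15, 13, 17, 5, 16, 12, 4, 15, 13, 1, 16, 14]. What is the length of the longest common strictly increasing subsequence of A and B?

2

For each value that appears in both, track the longest common increasing run ending there.
The best achievable length is 2; one witness is 12, 15 (A-positions 2,6, B-positions 6,8).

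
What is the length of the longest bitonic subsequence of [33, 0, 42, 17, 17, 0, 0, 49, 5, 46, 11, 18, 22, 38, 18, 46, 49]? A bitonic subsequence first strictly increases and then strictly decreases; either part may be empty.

Let inc[i] be the LIS ending at i and dec[i] the longest strictly decreasing subsequence starting at i. inc = [1, 1, 2, 2, 2, 1, 1, 3, 2, 3, 3, 4, 5, 6, 4, 7, 8], dec = [3, 1, 3, 2, 2, 1, 1, 4, 1, 3, 1, 1, 2, 2, 1, 1, 1].
max_i inc[i]+dec[i]−1 = 8, with one witness 0, 5, 11, 18, 22, 38, 46, 49.

8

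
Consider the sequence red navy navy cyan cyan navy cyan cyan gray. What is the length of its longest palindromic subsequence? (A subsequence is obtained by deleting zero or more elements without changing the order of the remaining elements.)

5

Using dp[i][j] = 2 + dp[i+1][j−1] if the ends match, else max(dp[i+1][j], dp[i][j−1]):
dp[1][9] = 5. A witness is cyan cyan navy cyan cyan at positions 4,5,6,7,8.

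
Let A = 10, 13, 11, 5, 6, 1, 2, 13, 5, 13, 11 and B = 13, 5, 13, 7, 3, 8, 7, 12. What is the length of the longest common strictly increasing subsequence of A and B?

For each value that appears in both, track the longest common increasing run ending there.
The best achievable length is 2; one witness is 5, 13 (A-positions 4,8, B-positions 2,3).

2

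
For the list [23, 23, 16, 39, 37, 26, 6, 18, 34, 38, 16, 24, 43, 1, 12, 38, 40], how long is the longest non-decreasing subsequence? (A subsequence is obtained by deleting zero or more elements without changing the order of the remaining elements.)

Scanning left to right, the best length ending at each element is: 23→1, 23→2, 16→1, 39→3, 37→3, 26→3, 6→1, 18→2, 34→4, 38→5, 16→2, 24→3, 43→6, 1→1, 12→2, 38→6, 40→7.
So the longest non-decreasing subsequence has length 7, e.g. 23, 23, 26, 34, 38, 38, 40.

7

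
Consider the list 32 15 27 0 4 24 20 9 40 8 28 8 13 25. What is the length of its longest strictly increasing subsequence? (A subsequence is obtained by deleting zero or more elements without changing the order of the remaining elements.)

Scanning left to right, the best length ending at each element is: 32→1, 15→1, 27→2, 0→1, 4→2, 24→3, 20→3, 9→3, 40→4, 8→3, 28→4, 8→3, 13→4, 25→5.
So the longest increasing subsequence has length 5, e.g. 0, 4, 9, 13, 25.

5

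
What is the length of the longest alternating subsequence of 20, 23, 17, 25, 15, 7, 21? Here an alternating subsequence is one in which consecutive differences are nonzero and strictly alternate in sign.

A longest alternating subsequence is 20, 23, 17, 25, 15, 21 (positions 1,2,3,4,5,7); its 5 consecutive differences strictly alternate in sign, and length 6 is optimal.

6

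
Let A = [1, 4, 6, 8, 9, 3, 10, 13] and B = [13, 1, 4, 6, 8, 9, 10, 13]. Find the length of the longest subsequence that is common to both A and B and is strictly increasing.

7

For each value that appears in both, track the longest common increasing run ending there.
The best achievable length is 7; one witness is 1, 4, 6, 8, 9, 10, 13 (A-positions 1,2,3,4,5,7,8, B-positions 2,3,4,5,6,7,8).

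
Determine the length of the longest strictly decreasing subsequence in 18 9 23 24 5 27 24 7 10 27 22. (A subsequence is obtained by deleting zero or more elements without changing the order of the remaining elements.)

3

Scanning left to right, the best length ending at each element is: 18→1, 9→2, 23→1, 24→1, 5→3, 27→1, 24→2, 7→3, 10→3, 27→1, 22→3.
So the longest decreasing subsequence has length 3, e.g. 18, 9, 5.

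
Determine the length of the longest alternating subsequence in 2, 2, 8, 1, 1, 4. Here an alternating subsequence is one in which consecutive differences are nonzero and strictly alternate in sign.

4

Track the best alternating length ending on an up-step vs a down-step at each position: up/down = 1/1, 1/1, 2/1, 1/3, 1/3, 4/3.
The maximum over both is 4; one such subsequence is 2, 8, 1, 4.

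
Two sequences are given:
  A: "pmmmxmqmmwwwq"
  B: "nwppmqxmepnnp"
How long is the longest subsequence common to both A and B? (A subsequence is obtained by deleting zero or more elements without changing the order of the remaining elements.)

4

A longest common subsequence is pmxm (length 4); the LCS DP confirms no longer common subsequence exists.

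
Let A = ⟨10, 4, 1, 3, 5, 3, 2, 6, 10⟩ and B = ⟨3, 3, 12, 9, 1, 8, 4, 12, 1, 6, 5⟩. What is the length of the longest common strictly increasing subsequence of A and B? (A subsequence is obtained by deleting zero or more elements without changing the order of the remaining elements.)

2

A longest common strictly increasing subsequence is 3, 6 (length 2); it appears in order in both A and B, and no longer such subsequence exists.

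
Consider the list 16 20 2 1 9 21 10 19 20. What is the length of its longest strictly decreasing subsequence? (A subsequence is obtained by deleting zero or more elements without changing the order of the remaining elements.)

Let dp[i] be the longest decreasing subsequence ending at position i. Then dp = [1, 1, 2, 3, 2, 1, 2, 2, 2].
The maximum is 3; one witness is 16, 2, 1 at positions 1,3,4.

3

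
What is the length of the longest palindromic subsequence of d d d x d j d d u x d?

One longest palindromic subsequence is dxdddxd (positions 1,4,5,7,8,10,11); it reads the same forward and backward, and the interval DP gives dp[1][11] = 7.

7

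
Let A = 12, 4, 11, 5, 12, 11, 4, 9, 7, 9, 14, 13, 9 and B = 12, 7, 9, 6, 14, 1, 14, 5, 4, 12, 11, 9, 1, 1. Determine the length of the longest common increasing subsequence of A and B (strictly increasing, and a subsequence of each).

A longest common strictly increasing subsequence is 7, 9, 14 (length 3); it appears in order in both A and B, and no longer such subsequence exists.

3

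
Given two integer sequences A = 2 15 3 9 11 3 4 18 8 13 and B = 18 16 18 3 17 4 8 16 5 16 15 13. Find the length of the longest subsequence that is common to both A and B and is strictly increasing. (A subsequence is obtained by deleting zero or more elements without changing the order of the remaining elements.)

4

For each value that appears in both, track the longest common increasing run ending there.
The best achievable length is 4; one witness is 3, 4, 8, 13 (A-positions 3,7,9,10, B-positions 4,6,7,12).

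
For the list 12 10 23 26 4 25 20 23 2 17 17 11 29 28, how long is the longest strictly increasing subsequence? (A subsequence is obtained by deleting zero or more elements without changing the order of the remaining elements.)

Let dp[i] be the longest increasing subsequence ending at position i. Then dp = [1, 1, 2, 3, 1, 3, 2, 3, 1, 2, 2, 2, 4, 4].
The maximum is 4; one witness is 12, 23, 26, 29 at positions 1,3,4,13.

4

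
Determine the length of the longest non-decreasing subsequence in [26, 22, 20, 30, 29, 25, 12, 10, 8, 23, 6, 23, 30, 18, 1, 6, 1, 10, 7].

Let dp[i] be the longest non-decreasing subsequence ending at position i. Then dp = [1, 1, 1, 2, 2, 2, 1, 1, 1, 2, 1, 3, 4, 2, 1, 2, 2, 3, 3].
The maximum is 4; one witness is 22, 23, 23, 30 at positions 2,10,12,13.

4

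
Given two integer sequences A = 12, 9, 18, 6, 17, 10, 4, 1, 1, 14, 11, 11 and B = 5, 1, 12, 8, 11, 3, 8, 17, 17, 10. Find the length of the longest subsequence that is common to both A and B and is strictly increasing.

2

A longest common strictly increasing subsequence is 1, 11 (length 2); it appears in order in both A and B, and no longer such subsequence exists.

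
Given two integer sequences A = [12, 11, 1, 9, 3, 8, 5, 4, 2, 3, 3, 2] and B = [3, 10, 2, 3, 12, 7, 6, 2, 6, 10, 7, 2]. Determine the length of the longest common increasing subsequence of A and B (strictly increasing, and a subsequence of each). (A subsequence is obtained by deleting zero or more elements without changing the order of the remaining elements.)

A longest common strictly increasing subsequence is 2, 3 (length 2); it appears in order in both A and B, and no longer such subsequence exists.

2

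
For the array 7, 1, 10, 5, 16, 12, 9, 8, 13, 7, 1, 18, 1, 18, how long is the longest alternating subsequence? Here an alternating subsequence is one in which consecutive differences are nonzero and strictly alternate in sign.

11

A longest alternating subsequence is 7, 1, 10, 5, 16, 12, 13, 7, 18, 1, 18 (positions 1,2,3,4,5,6,9,10,12,13,14); its 10 consecutive differences strictly alternate in sign, and length 11 is optimal.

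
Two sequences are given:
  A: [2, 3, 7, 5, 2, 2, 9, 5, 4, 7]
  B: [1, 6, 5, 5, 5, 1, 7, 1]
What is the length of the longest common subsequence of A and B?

3

Backtracking the LCS table gives one alignment: 5 (A4,B4) → 5 (A8,B5) → 7 (A10,B7).
So the longest common subsequence has length 3.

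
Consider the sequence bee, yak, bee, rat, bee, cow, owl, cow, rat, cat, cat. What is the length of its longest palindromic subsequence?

5

One longest palindromic subsequence is rat cow owl cow rat (positions 4,6,7,8,9); it reads the same forward and backward, and the interval DP gives dp[1][11] = 5.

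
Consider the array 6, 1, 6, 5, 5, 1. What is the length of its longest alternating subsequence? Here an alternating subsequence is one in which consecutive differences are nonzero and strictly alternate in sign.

4

Track the best alternating length ending on an up-step vs a down-step at each position: up/down = 1/1, 1/2, 3/1, 3/4, 3/4, 1/4.
The maximum over both is 4; one such subsequence is 6, 1, 6, 5.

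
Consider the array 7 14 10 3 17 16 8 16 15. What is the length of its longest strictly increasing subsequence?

Scanning left to right, the best length ending at each element is: 7→1, 14→2, 10→2, 3→1, 17→3, 16→3, 8→2, 16→3, 15→3.
So the longest increasing subsequence has length 3, e.g. 7, 14, 17.

3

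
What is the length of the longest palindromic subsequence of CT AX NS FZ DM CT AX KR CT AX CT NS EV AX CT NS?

11

Using dp[i][j] = 2 + dp[i+1][j−1] if the ends match, else max(dp[i+1][j], dp[i][j−1]):
dp[1][16] = 11. A witness is CT AX NS CT AX CT AX CT NS AX CT at positions 1,2,3,6,7,9,10,11,12,14,15.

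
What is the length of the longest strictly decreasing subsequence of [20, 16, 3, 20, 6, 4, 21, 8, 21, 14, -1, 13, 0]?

5

Let dp[i] be the longest decreasing subsequence ending at position i. Then dp = [1, 2, 3, 1, 3, 4, 1, 3, 1, 3, 5, 4, 5].
The maximum is 5; one witness is 20, 16, 6, 4, -1 at positions 1,2,5,6,11.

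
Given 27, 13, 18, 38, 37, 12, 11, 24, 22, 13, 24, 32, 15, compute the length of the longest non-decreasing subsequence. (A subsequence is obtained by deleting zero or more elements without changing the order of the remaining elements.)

One longest non-decreasing subsequence is 13, 18, 24, 24, 32 (positions 2,3,8,11,12), of length 5; no longer one exists.

5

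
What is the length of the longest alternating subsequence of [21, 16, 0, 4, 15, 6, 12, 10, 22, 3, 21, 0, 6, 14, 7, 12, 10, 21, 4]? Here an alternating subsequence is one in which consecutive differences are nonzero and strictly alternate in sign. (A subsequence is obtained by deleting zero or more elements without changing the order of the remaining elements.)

16

A longest alternating subsequence is 21, 0, 15, 6, 12, 10, 22, 3, 21, 0, 14, 7, 12, 10, 21, 4 (positions 1,3,5,6,7,8,9,10,11,12,14,15,16,17,18,19); its 15 consecutive differences strictly alternate in sign, and length 16 is optimal.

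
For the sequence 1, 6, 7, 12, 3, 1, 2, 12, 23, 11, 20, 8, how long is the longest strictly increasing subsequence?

One longest increasing subsequence is 1, 6, 7, 12, 23 (positions 1,2,3,4,9), of length 5; no longer one exists.

5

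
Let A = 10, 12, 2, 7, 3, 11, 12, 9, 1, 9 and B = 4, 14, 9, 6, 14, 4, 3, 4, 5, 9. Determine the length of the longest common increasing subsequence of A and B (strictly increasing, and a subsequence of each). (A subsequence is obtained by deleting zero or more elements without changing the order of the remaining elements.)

2

A longest common strictly increasing subsequence is 3, 9 (length 2); it appears in order in both A and B, and no longer such subsequence exists.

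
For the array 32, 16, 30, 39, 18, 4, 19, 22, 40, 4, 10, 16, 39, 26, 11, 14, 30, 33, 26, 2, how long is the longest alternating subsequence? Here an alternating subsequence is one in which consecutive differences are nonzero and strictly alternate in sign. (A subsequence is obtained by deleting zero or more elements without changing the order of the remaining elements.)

10

Track the best alternating length ending on an up-step vs a down-step at each position: up/down = 1/1, 1/2, 3/2, 3/1, 3/4, 1/4, 5/4, 5/4, 5/1, 1/6, 7/6, 7/6, 7/6, 7/8, 7/8, 9/8, 9/8, 9/8, 9/10, 1/10.
The maximum over both is 10; one such subsequence is 32, 16, 30, 18, 19, 4, 39, 26, 30, 26.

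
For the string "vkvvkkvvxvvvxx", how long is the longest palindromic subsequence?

One longest palindromic subsequence is vvvvvvvv (positions 1,3,4,7,8,10,11,12); it reads the same forward and backward, and the interval DP gives dp[1][14] = 8.

8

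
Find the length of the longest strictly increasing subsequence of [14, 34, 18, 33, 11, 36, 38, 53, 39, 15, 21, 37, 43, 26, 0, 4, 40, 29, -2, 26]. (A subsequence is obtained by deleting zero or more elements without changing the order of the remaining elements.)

Let dp[i] be the longest increasing subsequence ending at position i. Then dp = [1, 2, 2, 3, 1, 4, 5, 6, 6, 2, 3, 5, 7, 4, 1, 2, 7, 5, 1, 4].
The maximum is 7; one witness is 14, 18, 33, 36, 38, 39, 43 at positions 1,3,4,6,7,9,13.

7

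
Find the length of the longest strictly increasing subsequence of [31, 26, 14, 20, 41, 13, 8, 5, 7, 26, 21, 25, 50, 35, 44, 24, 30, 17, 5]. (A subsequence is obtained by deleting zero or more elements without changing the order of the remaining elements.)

One longest increasing subsequence is 14, 20, 21, 25, 35, 44 (positions 3,4,11,12,14,15), of length 6; no longer one exists.

6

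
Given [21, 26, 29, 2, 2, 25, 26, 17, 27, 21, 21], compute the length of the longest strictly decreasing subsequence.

One longest decreasing subsequence is 26, 25, 17 (positions 2,6,8), of length 3; no longer one exists.

3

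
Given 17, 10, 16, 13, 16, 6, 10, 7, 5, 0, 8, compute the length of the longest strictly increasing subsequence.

3

Let dp[i] be the longest increasing subsequence ending at position i. Then dp = [1, 1, 2, 2, 3, 1, 2, 2, 1, 1, 3].
The maximum is 3; one witness is 10, 13, 16 at positions 2,4,5.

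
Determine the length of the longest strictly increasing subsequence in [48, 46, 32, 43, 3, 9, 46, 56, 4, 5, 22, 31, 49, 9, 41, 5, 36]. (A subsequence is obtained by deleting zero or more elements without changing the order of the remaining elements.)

Scanning left to right, the best length ending at each element is: 48→1, 46→1, 32→1, 43→2, 3→1, 9→2, 46→3, 56→4, 4→2, 5→3, 22→4, 31→5, 49→6, 9→4, 41→6, 5→3, 36→6.
So the longest increasing subsequence has length 6, e.g. 3, 4, 5, 22, 31, 49.

6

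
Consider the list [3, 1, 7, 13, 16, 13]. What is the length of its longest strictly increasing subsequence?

4

Let dp[i] be the longest increasing subsequence ending at position i. Then dp = [1, 1, 2, 3, 4, 3].
The maximum is 4; one witness is 3, 7, 13, 16 at positions 1,3,4,5.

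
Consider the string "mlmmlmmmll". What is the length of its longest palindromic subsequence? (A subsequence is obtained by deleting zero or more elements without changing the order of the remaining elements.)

7

Using dp[i][j] = 2 + dp[i+1][j−1] if the ends match, else max(dp[i+1][j], dp[i][j−1]):
dp[1][10] = 7. A witness is llmmmll at positions 2,5,6,7,8,9,10.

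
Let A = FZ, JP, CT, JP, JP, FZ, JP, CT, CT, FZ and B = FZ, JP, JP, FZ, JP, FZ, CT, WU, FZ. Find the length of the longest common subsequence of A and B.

Backtracking the LCS table gives one alignment: FZ (A1,B1) → JP (A2,B2) → JP (A4,B3) → JP (A5,B5) → FZ (A6,B6) → CT (A8,B7) → FZ (A10,B9).
So the longest common subsequence has length 7.

7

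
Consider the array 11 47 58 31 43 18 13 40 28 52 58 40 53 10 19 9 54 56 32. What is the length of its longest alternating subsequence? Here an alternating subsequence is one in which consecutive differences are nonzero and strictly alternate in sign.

A longest alternating subsequence is 11, 47, 31, 43, 18, 40, 28, 52, 40, 53, 10, 19, 9, 54, 32 (positions 1,2,4,5,6,8,9,10,12,13,14,15,16,17,19); its 14 consecutive differences strictly alternate in sign, and length 15 is optimal.

15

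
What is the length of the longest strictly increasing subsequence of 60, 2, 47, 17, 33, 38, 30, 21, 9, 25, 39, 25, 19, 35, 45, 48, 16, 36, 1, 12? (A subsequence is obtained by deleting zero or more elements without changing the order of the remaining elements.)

7

Let dp[i] be the longest increasing subsequence ending at position i. Then dp = [1, 1, 2, 2, 3, 4, 3, 3, 2, 4, 5, 4, 3, 5, 6, 7, 3, 6, 1, 3].
The maximum is 7; one witness is 2, 17, 33, 38, 39, 45, 48 at positions 2,4,5,6,11,15,16.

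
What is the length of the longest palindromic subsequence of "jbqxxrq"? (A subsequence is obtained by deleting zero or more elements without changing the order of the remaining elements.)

4

Using dp[i][j] = 2 + dp[i+1][j−1] if the ends match, else max(dp[i+1][j], dp[i][j−1]):
dp[1][7] = 4. A witness is qxxq at positions 3,4,5,7.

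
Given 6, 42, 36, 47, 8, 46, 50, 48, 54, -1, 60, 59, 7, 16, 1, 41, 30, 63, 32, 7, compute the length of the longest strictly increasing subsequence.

7

Scanning left to right, the best length ending at each element is: 6→1, 42→2, 36→2, 47→3, 8→2, 46→3, 50→4, 48→4, 54→5, -1→1, 60→6, 59→6, 7→2, 16→3, 1→2, 41→4, 30→4, 63→7, 32→5, 7→3.
So the longest increasing subsequence has length 7, e.g. 6, 42, 47, 50, 54, 60, 63.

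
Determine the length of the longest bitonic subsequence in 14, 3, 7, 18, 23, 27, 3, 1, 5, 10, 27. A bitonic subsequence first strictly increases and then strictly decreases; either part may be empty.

Let inc[i] be the LIS ending at i and dec[i] the longest strictly decreasing subsequence starting at i. inc = [1, 1, 2, 3, 4, 5, 1, 1, 2, 3, 5], dec = [4, 2, 3, 3, 3, 3, 2, 1, 1, 1, 1].
max_i inc[i]+dec[i]−1 = 7, with one witness 3, 7, 18, 23, 27, 3, 1.

7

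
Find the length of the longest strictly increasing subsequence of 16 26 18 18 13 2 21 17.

3

Scanning left to right, the best length ending at each element is: 16→1, 26→2, 18→2, 18→2, 13→1, 2→1, 21→3, 17→2.
So the longest increasing subsequence has length 3, e.g. 16, 18, 21.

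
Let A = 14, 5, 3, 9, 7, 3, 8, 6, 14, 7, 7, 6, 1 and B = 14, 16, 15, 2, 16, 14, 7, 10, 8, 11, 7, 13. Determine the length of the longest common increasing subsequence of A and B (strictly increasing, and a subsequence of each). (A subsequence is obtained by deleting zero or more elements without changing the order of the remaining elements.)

For each value that appears in both, track the longest common increasing run ending there.
The best achievable length is 2; one witness is 7, 8 (A-positions 5,7, B-positions 7,9).

2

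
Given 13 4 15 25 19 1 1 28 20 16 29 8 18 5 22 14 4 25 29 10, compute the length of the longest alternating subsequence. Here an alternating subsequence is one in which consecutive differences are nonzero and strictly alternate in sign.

14

A longest alternating subsequence is 13, 4, 25, 19, 28, 20, 29, 8, 18, 5, 22, 14, 25, 10 (positions 1,2,4,5,8,9,11,12,13,14,15,16,18,20); its 13 consecutive differences strictly alternate in sign, and length 14 is optimal.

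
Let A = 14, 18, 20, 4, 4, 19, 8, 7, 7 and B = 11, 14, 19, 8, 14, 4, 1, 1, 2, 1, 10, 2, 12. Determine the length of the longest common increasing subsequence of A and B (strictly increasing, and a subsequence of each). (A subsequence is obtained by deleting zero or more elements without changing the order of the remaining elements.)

2

A longest common strictly increasing subsequence is 14, 19 (length 2); it appears in order in both A and B, and no longer such subsequence exists.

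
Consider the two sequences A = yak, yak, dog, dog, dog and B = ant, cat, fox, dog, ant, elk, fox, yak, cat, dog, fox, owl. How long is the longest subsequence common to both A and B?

A longest common subsequence is yak, dog (length 2); the LCS DP confirms no longer common subsequence exists.

2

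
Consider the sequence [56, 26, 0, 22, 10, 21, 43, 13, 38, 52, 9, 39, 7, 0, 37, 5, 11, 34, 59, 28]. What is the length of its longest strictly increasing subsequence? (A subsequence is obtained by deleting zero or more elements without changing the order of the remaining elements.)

Scanning left to right, the best length ending at each element is: 56→1, 26→1, 0→1, 22→2, 10→2, 21→3, 43→4, 13→3, 38→4, 52→5, 9→2, 39→5, 7→2, 0→1, 37→4, 5→2, 11→3, 34→4, 59→6, 28→4.
So the longest increasing subsequence has length 6, e.g. 0, 10, 21, 43, 52, 59.

6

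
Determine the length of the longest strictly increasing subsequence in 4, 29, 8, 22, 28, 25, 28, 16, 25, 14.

One longest increasing subsequence is 4, 8, 22, 25, 28 (positions 1,3,4,6,7), of length 5; no longer one exists.

5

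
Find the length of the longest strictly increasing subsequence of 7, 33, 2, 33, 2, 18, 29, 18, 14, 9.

Let dp[i] be the longest increasing subsequence ending at position i. Then dp = [1, 2, 1, 2, 1, 2, 3, 2, 2, 2].
The maximum is 3; one witness is 7, 18, 29 at positions 1,6,7.

3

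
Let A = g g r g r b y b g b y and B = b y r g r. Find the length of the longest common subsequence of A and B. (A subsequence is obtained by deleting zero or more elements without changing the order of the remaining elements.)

3

A longest common subsequence is rgr (length 3); the LCS DP confirms no longer common subsequence exists.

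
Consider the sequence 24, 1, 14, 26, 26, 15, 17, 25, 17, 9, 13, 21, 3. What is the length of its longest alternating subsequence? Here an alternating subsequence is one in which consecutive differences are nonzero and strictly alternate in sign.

A longest alternating subsequence is 24, 1, 26, 15, 17, 9, 13, 3 (positions 1,2,4,6,7,10,11,13); its 7 consecutive differences strictly alternate in sign, and length 8 is optimal.

8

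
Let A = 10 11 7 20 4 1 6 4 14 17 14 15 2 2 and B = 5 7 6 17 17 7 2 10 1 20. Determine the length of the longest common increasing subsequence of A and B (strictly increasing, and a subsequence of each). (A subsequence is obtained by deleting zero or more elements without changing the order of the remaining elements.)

2

A longest common strictly increasing subsequence is 7, 17 (length 2); it appears in order in both A and B, and no longer such subsequence exists.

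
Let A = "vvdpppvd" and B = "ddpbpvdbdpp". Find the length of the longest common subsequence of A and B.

5

A longest common subsequence is dppvd (length 5); the LCS DP confirms no longer common subsequence exists.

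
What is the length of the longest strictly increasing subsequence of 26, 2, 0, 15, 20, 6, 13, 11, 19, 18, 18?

Let dp[i] be the longest increasing subsequence ending at position i. Then dp = [1, 1, 1, 2, 3, 2, 3, 3, 4, 4, 4].
The maximum is 4; one witness is 2, 6, 13, 19 at positions 2,6,7,9.

4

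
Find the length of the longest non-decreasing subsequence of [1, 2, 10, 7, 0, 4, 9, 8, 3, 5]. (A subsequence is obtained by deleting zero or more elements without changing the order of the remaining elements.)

4

Let dp[i] be the longest non-decreasing subsequence ending at position i. Then dp = [1, 2, 3, 3, 1, 3, 4, 4, 3, 4].
The maximum is 4; one witness is 1, 2, 7, 9 at positions 1,2,4,7.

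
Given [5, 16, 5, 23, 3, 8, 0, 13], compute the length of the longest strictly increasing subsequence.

3

Let dp[i] be the longest increasing subsequence ending at position i. Then dp = [1, 2, 1, 3, 1, 2, 1, 3].
The maximum is 3; one witness is 5, 16, 23 at positions 1,2,4.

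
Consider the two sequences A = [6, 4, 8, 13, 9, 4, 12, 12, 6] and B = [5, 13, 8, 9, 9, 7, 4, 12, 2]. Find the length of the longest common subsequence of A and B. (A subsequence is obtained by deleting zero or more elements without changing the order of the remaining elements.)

4

A longest common subsequence is 8, 9, 4, 12 (length 4); the LCS DP confirms no longer common subsequence exists.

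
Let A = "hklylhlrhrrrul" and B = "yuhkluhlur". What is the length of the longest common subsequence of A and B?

A longest common subsequence is hklhlr (length 6); the LCS DP confirms no longer common subsequence exists.

6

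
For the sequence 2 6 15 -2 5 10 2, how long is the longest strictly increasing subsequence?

3

Scanning left to right, the best length ending at each element is: 2→1, 6→2, 15→3, -2→1, 5→2, 10→3, 2→2.
So the longest increasing subsequence has length 3, e.g. 2, 6, 15.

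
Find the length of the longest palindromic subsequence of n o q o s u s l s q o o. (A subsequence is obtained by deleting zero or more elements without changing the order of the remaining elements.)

One longest palindromic subsequence is ooslsoo (positions 2,4,7,8,9,11,12); it reads the same forward and backward, and the interval DP gives dp[1][12] = 7.

7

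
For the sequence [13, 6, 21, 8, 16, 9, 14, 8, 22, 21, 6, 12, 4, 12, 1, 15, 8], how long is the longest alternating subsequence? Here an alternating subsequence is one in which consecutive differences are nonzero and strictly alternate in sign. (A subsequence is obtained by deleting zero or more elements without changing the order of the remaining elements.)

16

Track the best alternating length ending on an up-step vs a down-step at each position: up/down = 1/1, 1/2, 3/1, 3/4, 5/4, 5/6, 7/6, 3/8, 9/1, 9/10, 1/10, 11/10, 1/12, 13/10, 1/14, 15/10, 15/16.
The maximum over both is 16; one such subsequence is 13, 6, 21, 8, 16, 9, 14, 8, 22, 6, 12, 4, 12, 1, 15, 8.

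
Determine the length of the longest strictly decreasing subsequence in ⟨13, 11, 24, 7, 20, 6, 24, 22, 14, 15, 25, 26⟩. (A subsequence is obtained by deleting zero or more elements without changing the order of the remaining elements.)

4

Scanning left to right, the best length ending at each element is: 13→1, 11→2, 24→1, 7→3, 20→2, 6→4, 24→1, 22→2, 14→3, 15→3, 25→1, 26→1.
So the longest decreasing subsequence has length 4, e.g. 13, 11, 7, 6.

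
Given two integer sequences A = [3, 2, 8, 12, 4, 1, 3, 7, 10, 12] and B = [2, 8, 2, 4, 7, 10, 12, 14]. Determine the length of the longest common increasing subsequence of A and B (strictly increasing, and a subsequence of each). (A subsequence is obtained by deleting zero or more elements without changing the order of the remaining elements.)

5

A longest common strictly increasing subsequence is 2, 4, 7, 10, 12 (length 5); it appears in order in both A and B, and no longer such subsequence exists.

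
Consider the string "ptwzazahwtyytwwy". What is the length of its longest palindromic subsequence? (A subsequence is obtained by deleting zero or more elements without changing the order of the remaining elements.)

8

Using dp[i][j] = 2 + dp[i+1][j−1] if the ends match, else max(dp[i+1][j], dp[i][j−1]):
dp[1][16] = 8. A witness is wwtyytww at positions 3,9,10,11,12,13,14,15.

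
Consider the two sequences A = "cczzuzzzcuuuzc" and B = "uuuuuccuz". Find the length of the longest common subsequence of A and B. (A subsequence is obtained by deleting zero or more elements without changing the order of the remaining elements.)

A longest common subsequence is uuuuz (length 5); the LCS DP confirms no longer common subsequence exists.

5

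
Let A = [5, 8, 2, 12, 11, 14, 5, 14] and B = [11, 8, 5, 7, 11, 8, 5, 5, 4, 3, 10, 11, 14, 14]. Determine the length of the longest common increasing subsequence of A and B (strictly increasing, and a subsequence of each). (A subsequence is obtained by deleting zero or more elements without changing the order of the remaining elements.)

4

A longest common strictly increasing subsequence is 5, 8, 11, 14 (length 4); it appears in order in both A and B, and no longer such subsequence exists.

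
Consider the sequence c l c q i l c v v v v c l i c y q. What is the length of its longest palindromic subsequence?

12

Using dp[i][j] = 2 + dp[i+1][j−1] if the ends match, else max(dp[i+1][j], dp[i][j−1]):
dp[1][17] = 12. A witness is qilcvvvvcliq at positions 4,5,6,7,8,9,10,11,12,13,14,17.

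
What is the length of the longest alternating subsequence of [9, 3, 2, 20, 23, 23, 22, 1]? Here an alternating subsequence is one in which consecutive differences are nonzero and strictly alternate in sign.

4

Track the best alternating length ending on an up-step vs a down-step at each position: up/down = 1/1, 1/2, 1/2, 3/1, 3/1, 3/1, 3/4, 1/4.
The maximum over both is 4; one such subsequence is 9, 3, 23, 22.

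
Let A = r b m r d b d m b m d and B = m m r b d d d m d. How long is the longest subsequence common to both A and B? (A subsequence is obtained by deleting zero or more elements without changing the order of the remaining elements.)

Backtracking the LCS table gives one alignment: r (A1,B3) → b (A2,B4) → d (A5,B6) → d (A7,B7) → m (A10,B8) → d (A11,B9).
So the longest common subsequence has length 6.

6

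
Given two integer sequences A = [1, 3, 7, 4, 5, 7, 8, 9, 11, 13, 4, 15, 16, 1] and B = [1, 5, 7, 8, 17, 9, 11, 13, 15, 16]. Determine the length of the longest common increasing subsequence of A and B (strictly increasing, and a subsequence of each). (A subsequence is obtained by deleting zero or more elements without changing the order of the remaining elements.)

9

A longest common strictly increasing subsequence is 1, 5, 7, 8, 9, 11, 13, 15, 16 (length 9); it appears in order in both A and B, and no longer such subsequence exists.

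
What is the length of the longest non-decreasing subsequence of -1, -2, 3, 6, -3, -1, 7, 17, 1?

Scanning left to right, the best length ending at each element is: -1→1, -2→1, 3→2, 6→3, -3→1, -1→2, 7→4, 17→5, 1→3.
So the longest non-decreasing subsequence has length 5, e.g. -1, 3, 6, 7, 17.

5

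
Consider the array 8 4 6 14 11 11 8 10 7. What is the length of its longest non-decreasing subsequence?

Scanning left to right, the best length ending at each element is: 8→1, 4→1, 6→2, 14→3, 11→3, 11→4, 8→3, 10→4, 7→3.
So the longest non-decreasing subsequence has length 4, e.g. 4, 6, 11, 11.

4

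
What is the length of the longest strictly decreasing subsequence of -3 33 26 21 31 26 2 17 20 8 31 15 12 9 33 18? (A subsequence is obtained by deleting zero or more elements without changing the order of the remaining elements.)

Scanning left to right, the best length ending at each element is: -3→1, 33→1, 26→2, 21→3, 31→2, 26→3, 2→4, 17→4, 20→4, 8→5, 31→2, 15→5, 12→6, 9→7, 33→1, 18→5.
So the longest decreasing subsequence has length 7, e.g. 33, 26, 21, 17, 15, 12, 9.

7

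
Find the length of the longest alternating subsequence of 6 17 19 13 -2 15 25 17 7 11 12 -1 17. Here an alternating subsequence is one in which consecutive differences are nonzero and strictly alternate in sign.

8

A longest alternating subsequence is 6, 17, 13, 15, 7, 11, -1, 17 (positions 1,2,4,6,9,10,12,13); its 7 consecutive differences strictly alternate in sign, and length 8 is optimal.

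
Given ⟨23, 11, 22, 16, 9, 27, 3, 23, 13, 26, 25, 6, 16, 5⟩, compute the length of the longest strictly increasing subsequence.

4

Let dp[i] be the longest increasing subsequence ending at position i. Then dp = [1, 1, 2, 2, 1, 3, 1, 3, 2, 4, 4, 2, 3, 2].
The maximum is 4; one witness is 11, 22, 23, 26 at positions 2,3,8,10.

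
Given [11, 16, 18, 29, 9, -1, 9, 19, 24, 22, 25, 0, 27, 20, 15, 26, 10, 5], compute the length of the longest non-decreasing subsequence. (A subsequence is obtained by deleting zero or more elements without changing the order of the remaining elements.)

7

Scanning left to right, the best length ending at each element is: 11→1, 16→2, 18→3, 29→4, 9→1, -1→1, 9→2, 19→4, 24→5, 22→5, 25→6, 0→2, 27→7, 20→5, 15→3, 26→7, 10→3, 5→3.
So the longest non-decreasing subsequence has length 7, e.g. 11, 16, 18, 19, 24, 25, 27.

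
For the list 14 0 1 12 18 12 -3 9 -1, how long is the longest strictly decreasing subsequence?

Let dp[i] be the longest decreasing subsequence ending at position i. Then dp = [1, 2, 2, 2, 1, 2, 3, 3, 4].
The maximum is 4; one witness is 14, 12, 9, -1 at positions 1,4,8,9.

4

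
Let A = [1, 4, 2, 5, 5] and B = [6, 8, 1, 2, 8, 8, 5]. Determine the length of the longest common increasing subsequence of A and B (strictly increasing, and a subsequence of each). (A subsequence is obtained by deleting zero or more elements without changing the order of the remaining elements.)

3

For each value that appears in both, track the longest common increasing run ending there.
The best achievable length is 3; one witness is 1, 2, 5 (A-positions 1,3,4, B-positions 3,4,7).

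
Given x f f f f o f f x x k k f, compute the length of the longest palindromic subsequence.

8

One longest palindromic subsequence is xffffffx (positions 1,2,3,4,5,7,8,10); it reads the same forward and backward, and the interval DP gives dp[1][13] = 8.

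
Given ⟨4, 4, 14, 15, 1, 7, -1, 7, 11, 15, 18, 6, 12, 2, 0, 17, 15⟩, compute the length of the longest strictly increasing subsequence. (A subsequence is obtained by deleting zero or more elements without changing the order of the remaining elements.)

One longest increasing subsequence is 4, 7, 11, 15, 18 (positions 1,6,9,10,11), of length 5; no longer one exists.

5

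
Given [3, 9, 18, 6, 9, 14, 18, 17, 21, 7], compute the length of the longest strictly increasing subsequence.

Let dp[i] be the longest increasing subsequence ending at position i. Then dp = [1, 2, 3, 2, 3, 4, 5, 5, 6, 3].
The maximum is 6; one witness is 3, 6, 9, 14, 18, 21 at positions 1,4,5,6,7,9.

6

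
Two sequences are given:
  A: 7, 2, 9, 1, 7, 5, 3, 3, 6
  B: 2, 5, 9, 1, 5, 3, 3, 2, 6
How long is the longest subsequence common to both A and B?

Backtracking the LCS table gives one alignment: 2 (A2,B1) → 9 (A3,B3) → 1 (A4,B4) → 5 (A6,B5) → 3 (A7,B6) → 3 (A8,B7) → 6 (A9,B9).
So the longest common subsequence has length 7.

7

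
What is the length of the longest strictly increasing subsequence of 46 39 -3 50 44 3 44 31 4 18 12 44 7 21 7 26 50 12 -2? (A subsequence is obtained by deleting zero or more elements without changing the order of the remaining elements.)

7

One longest increasing subsequence is -3, 3, 4, 18, 21, 26, 50 (positions 3,6,9,10,14,16,17), of length 7; no longer one exists.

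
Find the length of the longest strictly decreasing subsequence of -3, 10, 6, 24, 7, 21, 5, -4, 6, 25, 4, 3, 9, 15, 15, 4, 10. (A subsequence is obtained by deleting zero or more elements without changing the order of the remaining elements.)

5

One longest decreasing subsequence is 10, 6, 5, 4, 3 (positions 2,3,7,11,12), of length 5; no longer one exists.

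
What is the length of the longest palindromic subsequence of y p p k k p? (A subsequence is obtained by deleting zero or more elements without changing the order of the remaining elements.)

4

One longest palindromic subsequence is pkkp (positions 2,4,5,6); it reads the same forward and backward, and the interval DP gives dp[1][6] = 4.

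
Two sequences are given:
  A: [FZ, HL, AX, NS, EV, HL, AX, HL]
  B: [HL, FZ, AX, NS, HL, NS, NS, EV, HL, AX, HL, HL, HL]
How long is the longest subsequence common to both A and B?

A longest common subsequence is FZ, HL, NS, EV, HL, AX, HL (length 7); the LCS DP confirms no longer common subsequence exists.

7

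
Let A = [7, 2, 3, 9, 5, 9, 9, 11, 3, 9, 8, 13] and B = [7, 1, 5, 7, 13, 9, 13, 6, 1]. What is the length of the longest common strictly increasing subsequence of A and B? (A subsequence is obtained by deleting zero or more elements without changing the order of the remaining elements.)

3

A longest common strictly increasing subsequence is 7, 9, 13 (length 3); it appears in order in both A and B, and no longer such subsequence exists.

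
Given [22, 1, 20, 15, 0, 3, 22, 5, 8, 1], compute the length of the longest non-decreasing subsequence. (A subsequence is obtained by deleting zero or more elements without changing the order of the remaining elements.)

Scanning left to right, the best length ending at each element is: 22→1, 1→1, 20→2, 15→2, 0→1, 3→2, 22→3, 5→3, 8→4, 1→2.
So the longest non-decreasing subsequence has length 4, e.g. 1, 3, 5, 8.

4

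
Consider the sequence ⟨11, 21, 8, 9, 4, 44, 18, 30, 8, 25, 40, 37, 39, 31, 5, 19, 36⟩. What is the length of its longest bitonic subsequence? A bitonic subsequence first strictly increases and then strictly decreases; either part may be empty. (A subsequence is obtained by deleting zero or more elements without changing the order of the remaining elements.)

One longest bitonic subsequence is 8, 9, 18, 30, 40, 39, 31, 19 (positions 3,4,7,8,11,13,14,16): it rises to 40 then falls. Length 8 is optimal.

8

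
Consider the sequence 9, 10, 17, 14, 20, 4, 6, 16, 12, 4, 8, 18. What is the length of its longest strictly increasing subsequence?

5

Let dp[i] be the longest increasing subsequence ending at position i. Then dp = [1, 2, 3, 3, 4, 1, 2, 4, 3, 1, 3, 5].
The maximum is 5; one witness is 9, 10, 14, 16, 18 at positions 1,2,4,8,12.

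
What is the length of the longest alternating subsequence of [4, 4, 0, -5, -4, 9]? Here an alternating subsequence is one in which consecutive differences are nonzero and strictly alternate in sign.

3

A longest alternating subsequence is 4, -5, -4 (positions 1,4,5); its 2 consecutive differences strictly alternate in sign, and length 3 is optimal.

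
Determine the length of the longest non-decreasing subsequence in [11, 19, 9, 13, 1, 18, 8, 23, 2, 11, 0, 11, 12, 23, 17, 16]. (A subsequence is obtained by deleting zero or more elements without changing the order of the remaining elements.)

6

One longest non-decreasing subsequence is 1, 8, 11, 11, 12, 23 (positions 5,7,10,12,13,14), of length 6; no longer one exists.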